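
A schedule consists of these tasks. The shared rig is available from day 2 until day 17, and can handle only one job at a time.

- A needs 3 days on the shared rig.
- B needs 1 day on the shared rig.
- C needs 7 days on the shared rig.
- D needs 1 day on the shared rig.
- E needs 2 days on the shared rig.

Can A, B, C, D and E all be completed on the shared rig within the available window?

Yes

The shared rig window is 17 − 2 = 15 days.
Running back to back, the jobs need 3 + 1 + 7 + 1 + 2 = 14 days on the shared rig.
Since 14 ≤ 15, they fit within the window.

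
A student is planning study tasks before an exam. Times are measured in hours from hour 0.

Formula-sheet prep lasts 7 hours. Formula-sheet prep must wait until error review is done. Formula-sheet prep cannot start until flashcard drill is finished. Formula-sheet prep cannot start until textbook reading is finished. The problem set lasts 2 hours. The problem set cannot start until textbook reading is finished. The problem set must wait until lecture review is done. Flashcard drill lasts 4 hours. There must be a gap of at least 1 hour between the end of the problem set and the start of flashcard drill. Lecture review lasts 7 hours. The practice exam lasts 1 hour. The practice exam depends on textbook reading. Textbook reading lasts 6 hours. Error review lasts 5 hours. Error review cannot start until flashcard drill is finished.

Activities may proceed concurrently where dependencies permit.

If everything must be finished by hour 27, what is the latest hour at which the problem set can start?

To finish by hour 27, formula-sheet prep (duration 7) must start no later than hour 20.
Error review feeds into formula-sheet prep (must start by hour 20); so error review must finish by hour 20 and therefore start by hour 15.
For flashcard drill: error review (must start by hour 15); formula-sheet prep (must start by hour 20). The most restrictive is hour 15; with a 4-hour duration, flashcard drill must start by hour 11.
The problem set has to be done before flashcard drill (must start by hour 11, minus 1-hour gap → hour 10). That means finishing by hour 10, i.e. starting by 10 − 2 = hour 8.

8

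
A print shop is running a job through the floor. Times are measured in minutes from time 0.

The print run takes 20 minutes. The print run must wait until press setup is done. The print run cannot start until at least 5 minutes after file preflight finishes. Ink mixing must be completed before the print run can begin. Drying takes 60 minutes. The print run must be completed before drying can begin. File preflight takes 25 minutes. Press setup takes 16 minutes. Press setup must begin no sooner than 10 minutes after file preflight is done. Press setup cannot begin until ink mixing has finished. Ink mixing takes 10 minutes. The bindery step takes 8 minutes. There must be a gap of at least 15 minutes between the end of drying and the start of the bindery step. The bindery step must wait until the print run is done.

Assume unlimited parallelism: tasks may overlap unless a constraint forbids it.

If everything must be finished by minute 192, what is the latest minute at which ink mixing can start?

63

To finish by minute 192, the bindery step (duration 8) must start no later than minute 184.
Drying has to be done before the bindery step (must start by minute 184, minus 15-minute gap → minute 169). That means finishing by minute 169, i.e. starting by 169 − 60 = minute 109.
For the print run: drying (must start by minute 109); the bindery step (must start by minute 184). The most restrictive is minute 109; with a 20-minute duration, the print run must start by minute 89.
Since the print run (must start by minute 89) depends on it, press setup must finish by minute 89. Backing off its 16-minute duration gives a latest start of minute 73.
Ink mixing feeds press setup (must start by minute 73); the print run (must start by minute 89). Taking the minimum, ink mixing must finish by minute 73 and start by 73 − 10 = minute 63.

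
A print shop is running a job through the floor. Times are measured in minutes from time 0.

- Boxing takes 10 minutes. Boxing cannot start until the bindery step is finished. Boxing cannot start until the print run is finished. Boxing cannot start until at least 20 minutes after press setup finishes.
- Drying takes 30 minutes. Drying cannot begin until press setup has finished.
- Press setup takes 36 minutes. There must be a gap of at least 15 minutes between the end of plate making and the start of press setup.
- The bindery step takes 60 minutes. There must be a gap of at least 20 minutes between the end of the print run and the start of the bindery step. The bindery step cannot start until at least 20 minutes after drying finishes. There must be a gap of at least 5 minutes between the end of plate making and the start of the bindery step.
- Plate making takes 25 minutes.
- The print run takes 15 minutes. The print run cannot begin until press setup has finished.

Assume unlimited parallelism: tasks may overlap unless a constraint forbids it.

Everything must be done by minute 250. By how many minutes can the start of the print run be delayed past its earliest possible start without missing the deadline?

69

Plate making can start immediately at minute 0; it finishes at minute 25.
Press setup cannot begin until plate making (finishes minute 25, plus 15-minute gap → minute 40). It runs from minute 40 to 40 + 36 = minute 76.
The print run waits on press setup (finishes minute 76), so it starts at minute 76 and finishes at 76 + 15 = minute 91.

Working backward from the deadline:
Boxing has no dependents, so it just needs to finish by minute 250. Starting by 250 − 10 = minute 240 achieves that.
The bindery step must finish before boxing (must start by minute 240). With a 60-minute duration, the bindery step must start by 240 − 60 = minute 180.
The print run feeds the bindery step (must start by minute 180, minus 20-minute gap → minute 160); boxing (must start by minute 240). Taking the minimum, the print run must finish by minute 160 and start by 160 − 15 = minute 145.
So the print run can start as early as minute 76 and as late as minute 145, giving 145 − 76 = 69 minutes of slack.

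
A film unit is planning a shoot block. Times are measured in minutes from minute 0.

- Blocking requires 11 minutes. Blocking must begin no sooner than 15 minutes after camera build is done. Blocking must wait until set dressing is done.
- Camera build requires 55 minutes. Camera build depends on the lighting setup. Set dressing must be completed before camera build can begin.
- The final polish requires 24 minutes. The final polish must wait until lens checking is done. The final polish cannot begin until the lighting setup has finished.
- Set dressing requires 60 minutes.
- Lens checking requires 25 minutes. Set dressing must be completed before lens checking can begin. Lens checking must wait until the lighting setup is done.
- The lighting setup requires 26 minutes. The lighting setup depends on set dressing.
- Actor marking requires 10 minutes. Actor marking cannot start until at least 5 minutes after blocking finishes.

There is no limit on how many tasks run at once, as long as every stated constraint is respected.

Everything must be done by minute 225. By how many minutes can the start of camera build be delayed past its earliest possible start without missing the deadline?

Set dressing can start immediately at minute 0; it finishes at minute 60.
After set dressing (finishes minute 60), the lighting setup can start at minute 60 and finishes at minute 86.
Camera build needs all of the lighting setup (finishes minute 86); set dressing (finishes minute 60). That puts its earliest start at minute 86; it finishes at 86 + 55 = minute 141.

Working backward from the deadline:
To finish by minute 225, actor marking (duration 10) must start no later than minute 215.
Blocking has to be done before actor marking (must start by minute 215, minus 5-minute gap → minute 210). That means finishing by minute 210, i.e. starting by 210 − 11 = minute 199.
Since blocking (must start by minute 199, minus 15-minute gap → minute 184) depends on it, camera build must finish by minute 184. Backing off its 55-minute duration gives a latest start of minute 129.
So camera build can start as early as minute 86 and as late as minute 129, giving 129 − 86 = 43 minutes of slack.

43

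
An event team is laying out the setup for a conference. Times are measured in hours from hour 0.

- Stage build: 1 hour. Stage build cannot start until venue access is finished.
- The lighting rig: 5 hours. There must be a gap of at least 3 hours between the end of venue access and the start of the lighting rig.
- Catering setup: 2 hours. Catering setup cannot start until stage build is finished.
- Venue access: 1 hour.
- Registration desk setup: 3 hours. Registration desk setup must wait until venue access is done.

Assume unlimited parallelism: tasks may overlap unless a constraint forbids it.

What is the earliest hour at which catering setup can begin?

Nothing blocks venue access, so it runs from hour 0 to hour 1.
Stage build cannot begin until venue access (finishes hour 1). It runs from hour 1 to 1 + 1 = hour 2.
Catering setup waits on stage build (finishes hour 2), so the earliest it can start is hour 2.

2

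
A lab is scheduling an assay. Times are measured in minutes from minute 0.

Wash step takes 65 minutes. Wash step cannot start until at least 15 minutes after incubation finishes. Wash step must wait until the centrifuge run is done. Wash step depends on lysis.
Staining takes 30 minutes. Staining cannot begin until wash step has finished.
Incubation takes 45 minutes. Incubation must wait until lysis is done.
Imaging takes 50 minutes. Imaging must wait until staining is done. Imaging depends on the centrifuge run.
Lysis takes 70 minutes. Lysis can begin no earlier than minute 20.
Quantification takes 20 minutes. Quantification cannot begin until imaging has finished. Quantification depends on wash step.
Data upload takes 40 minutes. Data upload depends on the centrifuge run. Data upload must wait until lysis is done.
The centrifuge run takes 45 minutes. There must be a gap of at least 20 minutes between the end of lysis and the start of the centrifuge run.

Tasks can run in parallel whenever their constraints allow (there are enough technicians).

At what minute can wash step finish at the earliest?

220

Lysis cannot begin until its own release at minute 20. It runs from minute 20 to 20 + 70 = minute 90.
The centrifuge run cannot begin until lysis (finishes minute 90, plus 20-minute gap → minute 110). It runs from minute 110 to 110 + 45 = minute 155.
Incubation waits on lysis (finishes minute 90), so it starts at minute 90 and finishes at 90 + 45 = minute 135.
Wash step cannot start until incubation (finishes minute 135, plus 15-minute gap → minute 150); the centrifuge run (finishes minute 155); lysis (finishes minute 90). The controlling bound is minute 155, so wash step finishes at 155 + 65 = minute 220.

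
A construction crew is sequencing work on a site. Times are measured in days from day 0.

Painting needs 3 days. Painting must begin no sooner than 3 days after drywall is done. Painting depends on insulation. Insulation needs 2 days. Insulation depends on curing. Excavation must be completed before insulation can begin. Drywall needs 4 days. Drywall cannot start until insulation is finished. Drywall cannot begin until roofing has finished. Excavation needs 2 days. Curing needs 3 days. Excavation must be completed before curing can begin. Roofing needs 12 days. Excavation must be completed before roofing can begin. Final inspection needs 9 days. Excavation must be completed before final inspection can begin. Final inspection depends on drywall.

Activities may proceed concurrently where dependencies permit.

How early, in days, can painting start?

Nothing blocks excavation, so it runs from day 0 to day 2.
Roofing waits on excavation (finishes day 2), so it starts at day 2 and finishes at 2 + 12 = day 14.
Curing cannot begin until excavation (finishes day 2). It runs from day 2 to 2 + 3 = day 5.
Insulation cannot start until curing (finishes day 5); excavation (finishes day 2). The controlling bound is day 5, so insulation finishes at 5 + 2 = day 7.
Drywall has to wait for insulation (finishes day 7); roofing (finishes day 14). The latest of these is day 14, so drywall runs day 14 to 14 + 4 = day 18.
Painting waits on drywall (finishes day 18, plus 3-day gap → day 21); insulation (finishes day 7). The latest of these is day 21, which is the earliest painting can start.

21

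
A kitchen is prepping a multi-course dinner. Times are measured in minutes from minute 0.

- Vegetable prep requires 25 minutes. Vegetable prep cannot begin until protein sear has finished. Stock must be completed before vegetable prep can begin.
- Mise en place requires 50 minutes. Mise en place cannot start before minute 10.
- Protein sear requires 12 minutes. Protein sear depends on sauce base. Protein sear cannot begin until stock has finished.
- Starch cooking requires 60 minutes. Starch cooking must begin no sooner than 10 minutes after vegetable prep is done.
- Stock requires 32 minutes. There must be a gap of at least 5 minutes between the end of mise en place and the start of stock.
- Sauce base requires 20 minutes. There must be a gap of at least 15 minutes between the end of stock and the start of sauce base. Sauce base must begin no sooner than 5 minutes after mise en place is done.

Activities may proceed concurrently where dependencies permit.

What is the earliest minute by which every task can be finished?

239

Mise en place waits on its own release at minute 10, so it starts at minute 10 and finishes at 10 + 50 = minute 60.
After mise en place (finishes minute 60, plus 5-minute gap → minute 65), stock can start at minute 65 and finishes at minute 97.
Sauce base has to wait for stock (finishes minute 97, plus 15-minute gap → minute 112); mise en place (finishes minute 60, plus 5-minute gap → minute 65). The latest of these is minute 112, so sauce base runs minute 112 to 112 + 20 = minute 132.
Protein sear needs all of sauce base (finishes minute 132); stock (finishes minute 97). That puts its earliest start at minute 132; it finishes at 132 + 12 = minute 144.
Vegetable prep has to wait for protein sear (finishes minute 144); stock (finishes minute 97). The latest of these is minute 144, so vegetable prep runs minute 144 to 144 + 25 = minute 169.
Starch cooking waits on vegetable prep (finishes minute 169, plus 10-minute gap → minute 179), so it starts at minute 179 and finishes at 179 + 60 = minute 239.
All tasks are finished once the last one completes. Finish times: Mise en place at 60, Stock at 97, Sauce base at 132, Protein sear at 144, Vegetable prep at 169, Starch cooking at 239. The latest is minute 239.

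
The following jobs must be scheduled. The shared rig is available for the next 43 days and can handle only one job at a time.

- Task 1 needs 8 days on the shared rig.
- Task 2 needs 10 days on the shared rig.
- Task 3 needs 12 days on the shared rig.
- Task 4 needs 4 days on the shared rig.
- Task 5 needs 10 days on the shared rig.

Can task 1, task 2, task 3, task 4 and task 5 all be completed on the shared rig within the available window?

Running back to back, the jobs need 8 + 10 + 12 + 4 + 10 = 44 days on the shared rig.
Since 44 > 43, they cannot all fit.

No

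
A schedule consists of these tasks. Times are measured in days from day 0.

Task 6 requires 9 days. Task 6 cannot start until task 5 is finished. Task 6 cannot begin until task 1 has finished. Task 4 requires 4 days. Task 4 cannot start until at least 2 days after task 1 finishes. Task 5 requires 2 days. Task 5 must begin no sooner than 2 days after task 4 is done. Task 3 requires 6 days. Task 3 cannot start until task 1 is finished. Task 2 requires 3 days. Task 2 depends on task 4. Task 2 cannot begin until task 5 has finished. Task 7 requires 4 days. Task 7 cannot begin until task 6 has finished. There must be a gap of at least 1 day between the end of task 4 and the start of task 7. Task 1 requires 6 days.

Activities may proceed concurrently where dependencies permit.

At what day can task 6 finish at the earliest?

Task 1 has no prerequisites, so it starts at day 0 and finishes at day 6.
Task 4 waits on task 1 (finishes day 6, plus 2-day gap → day 8), so it starts at day 8 and finishes at 8 + 4 = day 12.
After task 4 (finishes day 12, plus 2-day gap → day 14), task 5 can start at day 14 and finishes at day 16.
For task 6: task 5 (finishes day 16); task 1 (finishes day 6). Taking the maximum gives a start of day 16, and it finishes at 16 + 9 = day 25.

25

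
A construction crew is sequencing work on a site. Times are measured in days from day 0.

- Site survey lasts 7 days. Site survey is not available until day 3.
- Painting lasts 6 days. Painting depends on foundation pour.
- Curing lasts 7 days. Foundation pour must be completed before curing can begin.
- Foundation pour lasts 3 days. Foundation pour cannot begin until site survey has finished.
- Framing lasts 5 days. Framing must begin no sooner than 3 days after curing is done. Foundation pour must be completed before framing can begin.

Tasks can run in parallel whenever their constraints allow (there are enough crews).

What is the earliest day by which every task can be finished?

28

Site survey cannot begin until its own release at day 3. It runs from day 3 to 3 + 7 = day 10.
Foundation pour cannot begin until site survey (finishes day 10). It runs from day 10 to 10 + 3 = day 13.
Painting waits on foundation pour (finishes day 13), so it starts at day 13 and finishes at 13 + 6 = day 19.
After foundation pour (finishes day 13), curing can start at day 13 and finishes at day 20.
Framing cannot start until curing (finishes day 20, plus 3-day gap → day 23); foundation pour (finishes day 13). The controlling bound is day 23, so framing finishes at 23 + 5 = day 28.
All tasks are finished once the last one completes. Finish times: Site survey at 10, Foundation pour at 13, Curing at 20, Framing at 28, Painting at 19. The latest is day 28.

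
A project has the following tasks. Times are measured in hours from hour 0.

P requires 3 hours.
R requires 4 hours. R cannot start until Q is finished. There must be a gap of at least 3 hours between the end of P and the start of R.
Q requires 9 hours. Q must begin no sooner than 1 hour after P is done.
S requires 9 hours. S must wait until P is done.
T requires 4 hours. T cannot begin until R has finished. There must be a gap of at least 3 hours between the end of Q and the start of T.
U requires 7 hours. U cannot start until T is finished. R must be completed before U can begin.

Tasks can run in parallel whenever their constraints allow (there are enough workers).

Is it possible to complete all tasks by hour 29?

P can start immediately at hour 0; it finishes at hour 3.
S waits on P (finishes hour 3), so it starts at hour 3 and finishes at 3 + 9 = hour 12.
After P (finishes hour 3, plus 1-hour gap → hour 4), Q can start at hour 4 and finishes at hour 13.
R has to wait for Q (finishes hour 13); P (finishes hour 3, plus 3-hour gap → hour 6). The latest of these is hour 13, so R runs hour 13 to 13 + 4 = hour 17.
T cannot start until R (finishes hour 17); Q (finishes hour 13, plus 3-hour gap → hour 16). The controlling bound is hour 17, so T finishes at 17 + 4 = hour 21.
U needs all of T (finishes hour 21); R (finishes hour 17). That puts its earliest start at hour 21; it finishes at 21 + 7 = hour 28.
Every task is finished by hour 28, which is no later than the deadline of 29, so the schedule is feasible.

Yes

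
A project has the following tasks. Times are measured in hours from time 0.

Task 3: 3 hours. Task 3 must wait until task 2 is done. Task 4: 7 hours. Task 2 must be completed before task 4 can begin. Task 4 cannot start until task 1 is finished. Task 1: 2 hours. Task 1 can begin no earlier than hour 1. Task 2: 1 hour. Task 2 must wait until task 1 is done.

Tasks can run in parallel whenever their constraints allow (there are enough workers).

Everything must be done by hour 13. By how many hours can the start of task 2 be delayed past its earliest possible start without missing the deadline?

Task 1 waits on its own release at hour 1, so it starts at hour 1 and finishes at 1 + 2 = hour 3.
Task 2 waits on task 1 (finishes hour 3), so it starts at hour 3 and finishes at 3 + 1 = hour 4.

Working backward from the deadline:
Task 3 has no dependents, so it just needs to finish by hour 13. Starting by 13 − 3 = hour 10 achieves that.
Nothing follows task 4; the deadline of hour 13 is its only limit. It must start by 13 − 7 = hour 6.
Task 2 must finish in time for task 3 (must start by hour 10); task 4 (must start by hour 6). The tightest is hour 6, so task 2 must start by 6 − 1 = hour 5.
So task 2 can start as early as hour 3 and as late as hour 5, giving 5 − 3 = 2 hours of slack.

2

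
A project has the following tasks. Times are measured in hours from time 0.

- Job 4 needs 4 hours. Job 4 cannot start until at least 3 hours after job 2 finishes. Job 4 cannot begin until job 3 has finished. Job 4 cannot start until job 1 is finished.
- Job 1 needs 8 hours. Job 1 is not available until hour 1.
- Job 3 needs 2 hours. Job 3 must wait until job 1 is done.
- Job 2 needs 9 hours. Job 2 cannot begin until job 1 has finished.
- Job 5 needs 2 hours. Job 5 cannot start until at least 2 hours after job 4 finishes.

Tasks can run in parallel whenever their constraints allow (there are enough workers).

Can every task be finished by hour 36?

Yes

Job 1 cannot begin until its own release at hour 1. It runs from hour 1 to 1 + 8 = hour 9.
Job 3 cannot begin until job 1 (finishes hour 9). It runs from hour 9 to 9 + 2 = hour 11.
Job 2 cannot begin until job 1 (finishes hour 9). It runs from hour 9 to 9 + 9 = hour 18.
Job 4 needs all of job 2 (finishes hour 18, plus 3-hour gap → hour 21); job 3 (finishes hour 11); job 1 (finishes hour 9). That puts its earliest start at hour 21; it finishes at 21 + 4 = hour 25.
Job 5 cannot begin until job 4 (finishes hour 25, plus 2-hour gap → hour 27). It runs from hour 27 to 27 + 2 = hour 29.
Every task is finished by hour 29, which is no later than the deadline of 36, so the schedule is feasible.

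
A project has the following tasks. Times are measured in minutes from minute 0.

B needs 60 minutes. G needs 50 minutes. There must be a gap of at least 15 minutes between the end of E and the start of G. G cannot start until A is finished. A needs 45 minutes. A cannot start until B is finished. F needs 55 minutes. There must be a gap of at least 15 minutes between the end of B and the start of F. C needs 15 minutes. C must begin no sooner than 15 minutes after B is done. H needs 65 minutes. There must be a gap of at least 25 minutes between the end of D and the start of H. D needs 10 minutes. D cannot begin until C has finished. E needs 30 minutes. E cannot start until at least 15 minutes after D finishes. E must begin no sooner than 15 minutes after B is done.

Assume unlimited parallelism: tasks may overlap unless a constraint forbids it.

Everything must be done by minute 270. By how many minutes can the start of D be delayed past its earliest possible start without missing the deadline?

B has no prerequisites, so it starts at minute 0 and finishes at minute 60.
After B (finishes minute 60, plus 15-minute gap → minute 75), C can start at minute 75 and finishes at minute 90.
D waits on C (finishes minute 90), so it starts at minute 90 and finishes at 90 + 10 = minute 100.

Working backward from the deadline:
G must finish by minute 270; it takes 50 minutes, so it must start by 270 − 50 = minute 220.
Since G (must start by minute 220, minus 15-minute gap → minute 205) depends on it, E must finish by minute 205. Backing off its 30-minute duration gives a latest start of minute 175.
Nothing follows H; the deadline of minute 270 is its only limit. It must start by 270 − 65 = minute 205.
D must finish in time for E (must start by minute 175, minus 15-minute gap → minute 160); H (must start by minute 205, minus 25-minute gap → minute 180). The tightest is minute 160, so D must start by 160 − 10 = minute 150.
So D can start as early as minute 90 and as late as minute 150, giving 150 − 90 = 60 minutes of slack.

60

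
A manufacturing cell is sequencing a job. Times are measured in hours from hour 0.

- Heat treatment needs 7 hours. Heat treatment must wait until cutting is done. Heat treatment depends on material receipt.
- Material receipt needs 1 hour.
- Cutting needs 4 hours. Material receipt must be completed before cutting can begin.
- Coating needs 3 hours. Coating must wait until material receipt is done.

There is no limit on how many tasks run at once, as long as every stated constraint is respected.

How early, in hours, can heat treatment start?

5

Material receipt has no prerequisites, so it starts at hour 0 and finishes at hour 1.
After material receipt (finishes hour 1), cutting can start at hour 1 and finishes at hour 5.
Heat treatment waits on cutting (finishes hour 5); material receipt (finishes hour 1). The latest of these is hour 5, which is the earliest heat treatment can start.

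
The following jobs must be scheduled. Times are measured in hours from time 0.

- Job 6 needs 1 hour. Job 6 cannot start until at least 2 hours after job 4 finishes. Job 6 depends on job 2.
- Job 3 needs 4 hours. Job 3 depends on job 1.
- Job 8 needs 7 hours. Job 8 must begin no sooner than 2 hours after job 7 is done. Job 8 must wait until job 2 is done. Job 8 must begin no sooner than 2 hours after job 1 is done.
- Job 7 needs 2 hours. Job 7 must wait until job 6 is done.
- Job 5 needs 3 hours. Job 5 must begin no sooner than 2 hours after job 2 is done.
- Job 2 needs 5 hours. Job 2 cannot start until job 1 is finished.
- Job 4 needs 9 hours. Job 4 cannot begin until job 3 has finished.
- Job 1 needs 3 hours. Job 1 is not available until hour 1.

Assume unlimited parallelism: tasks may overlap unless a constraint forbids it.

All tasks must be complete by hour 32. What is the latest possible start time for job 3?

To finish by hour 32, job 8 (duration 7) must start no later than hour 25.
Since job 8 (must start by hour 25, minus 2-hour gap → hour 23) depends on it, job 7 must finish by hour 23. Backing off its 2-hour duration gives a latest start of hour 21.
Since job 7 (must start by hour 21) depends on it, job 6 must finish by hour 21. Backing off its 1-hour duration gives a latest start of hour 20.
Job 4 has to be done before job 6 (must start by hour 20, minus 2-hour gap → hour 18). That means finishing by hour 18, i.e. starting by 18 − 9 = hour 9.
Since job 4 (must start by hour 9) depends on it, job 3 must finish by hour 9. Backing off its 4-hour duration gives a latest start of hour 5.

5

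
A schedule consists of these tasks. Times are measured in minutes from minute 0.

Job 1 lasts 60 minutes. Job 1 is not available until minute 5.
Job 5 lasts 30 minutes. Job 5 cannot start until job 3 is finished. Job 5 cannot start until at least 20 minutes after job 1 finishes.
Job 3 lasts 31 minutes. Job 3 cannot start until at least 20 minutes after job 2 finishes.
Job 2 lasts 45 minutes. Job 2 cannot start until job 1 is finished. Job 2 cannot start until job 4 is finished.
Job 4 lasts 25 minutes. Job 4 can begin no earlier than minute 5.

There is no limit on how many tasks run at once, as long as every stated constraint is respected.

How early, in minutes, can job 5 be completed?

191

After its own release at minute 5, job 4 can start at minute 5 and finishes at minute 30.
Job 1 cannot begin until its own release at minute 5. It runs from minute 5 to 5 + 60 = minute 65.
Job 2 needs all of job 1 (finishes minute 65); job 4 (finishes minute 30). That puts its earliest start at minute 65; it finishes at 65 + 45 = minute 110.
Job 3 cannot begin until job 2 (finishes minute 110, plus 20-minute gap → minute 130). It runs from minute 130 to 130 + 31 = minute 161.
Job 5 cannot start until job 3 (finishes minute 161); job 1 (finishes minute 65, plus 20-minute gap → minute 85). The controlling bound is minute 161, so job 5 finishes at 161 + 30 = minute 191.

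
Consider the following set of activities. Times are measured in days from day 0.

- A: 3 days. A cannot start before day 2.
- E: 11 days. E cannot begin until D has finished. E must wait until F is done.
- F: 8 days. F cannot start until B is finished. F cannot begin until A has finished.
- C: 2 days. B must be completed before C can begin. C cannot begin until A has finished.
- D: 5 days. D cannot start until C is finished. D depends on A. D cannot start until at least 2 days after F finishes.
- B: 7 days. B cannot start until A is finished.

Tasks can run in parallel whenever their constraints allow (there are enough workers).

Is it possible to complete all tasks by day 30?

After its own release at day 2, A can start at day 2 and finishes at day 5.
B waits on A (finishes day 5), so it starts at day 5 and finishes at 5 + 7 = day 12.
F cannot start until B (finishes day 12); A (finishes day 5). The controlling bound is day 12, so F finishes at 12 + 8 = day 20.
C needs all of B (finishes day 12); A (finishes day 5). That puts its earliest start at day 12; it finishes at 12 + 2 = day 14.
D needs all of C (finishes day 14); A (finishes day 5); F (finishes day 20, plus 2-day gap → day 22). That puts its earliest start at day 22; it finishes at 22 + 5 = day 27.
E needs all of D (finishes day 27); F (finishes day 20). That puts its earliest start at day 27; it finishes at 27 + 11 = day 38.
The earliest everything can be done is day 38, which is after the deadline of 30, so it is not possible.

No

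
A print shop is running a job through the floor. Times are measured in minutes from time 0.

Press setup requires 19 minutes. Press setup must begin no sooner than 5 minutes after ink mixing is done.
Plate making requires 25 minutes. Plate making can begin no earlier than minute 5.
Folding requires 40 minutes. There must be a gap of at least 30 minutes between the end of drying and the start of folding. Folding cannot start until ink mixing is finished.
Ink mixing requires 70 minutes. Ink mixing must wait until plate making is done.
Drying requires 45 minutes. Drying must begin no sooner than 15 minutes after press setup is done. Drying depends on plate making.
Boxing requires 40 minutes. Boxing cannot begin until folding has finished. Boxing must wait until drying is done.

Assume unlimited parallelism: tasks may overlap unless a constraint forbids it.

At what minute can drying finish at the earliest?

After its own release at minute 5, plate making can start at minute 5 and finishes at minute 30.
Ink mixing waits on plate making (finishes minute 30), so it starts at minute 30 and finishes at 30 + 70 = minute 100.
Press setup waits on ink mixing (finishes minute 100, plus 5-minute gap → minute 105), so it starts at minute 105 and finishes at 105 + 19 = minute 124.
For drying: press setup (finishes minute 124, plus 15-minute gap → minute 139); plate making (finishes minute 30). Taking the maximum gives a start of minute 139, and it finishes at 139 + 45 = minute 184.

184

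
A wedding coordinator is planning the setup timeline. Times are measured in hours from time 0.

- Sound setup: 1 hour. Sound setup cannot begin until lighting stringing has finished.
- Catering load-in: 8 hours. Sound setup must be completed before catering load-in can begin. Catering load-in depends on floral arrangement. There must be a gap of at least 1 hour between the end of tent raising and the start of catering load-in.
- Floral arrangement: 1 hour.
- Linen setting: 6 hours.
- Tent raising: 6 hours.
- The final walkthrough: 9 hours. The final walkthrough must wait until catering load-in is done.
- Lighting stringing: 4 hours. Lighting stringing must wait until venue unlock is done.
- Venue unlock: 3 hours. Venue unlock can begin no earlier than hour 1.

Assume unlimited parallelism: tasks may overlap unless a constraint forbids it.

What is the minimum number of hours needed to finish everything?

26

Nothing blocks floral arrangement, so it runs from hour 0 to hour 1.
Linen setting can start immediately at hour 0; it finishes at hour 6.
Tent raising has no prerequisites, so it starts at hour 0 and finishes at hour 6.
Venue unlock cannot begin until its own release at hour 1. It runs from hour 1 to 1 + 3 = hour 4.
Lighting stringing cannot begin until venue unlock (finishes hour 4). It runs from hour 4 to 4 + 4 = hour 8.
After lighting stringing (finishes hour 8), sound setup can start at hour 8 and finishes at hour 9.
Catering load-in needs all of sound setup (finishes hour 9); floral arrangement (finishes hour 1); tent raising (finishes hour 6, plus 1-hour gap → hour 7). That puts its earliest start at hour 9; it finishes at 9 + 8 = hour 17.
The final walkthrough waits on catering load-in (finishes hour 17), so it starts at hour 17 and finishes at 17 + 9 = hour 26.
All tasks are finished once the last one completes. Finish times: Venue unlock at 4, Tent raising at 6, Linen setting at 6, Floral arrangement at 1, Lighting stringing at 8, Sound setup at 9, Catering load-in at 17, The final walkthrough at 26. The latest is hour 26.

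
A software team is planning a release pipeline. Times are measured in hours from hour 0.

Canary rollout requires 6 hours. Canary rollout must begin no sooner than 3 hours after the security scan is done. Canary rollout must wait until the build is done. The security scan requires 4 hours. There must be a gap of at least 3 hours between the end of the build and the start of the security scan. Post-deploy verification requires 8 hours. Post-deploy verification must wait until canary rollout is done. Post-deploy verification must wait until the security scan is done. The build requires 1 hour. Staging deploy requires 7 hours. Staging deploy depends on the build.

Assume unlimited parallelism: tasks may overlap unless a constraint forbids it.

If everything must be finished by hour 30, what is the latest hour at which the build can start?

Nothing follows post-deploy verification; the deadline of hour 30 is its only limit. It must start by 30 − 8 = hour 22.
Since post-deploy verification (must start by hour 22) depends on it, canary rollout must finish by hour 22. Backing off its 6-hour duration gives a latest start of hour 16.
The security scan has several dependents: canary rollout (must start by hour 16, minus 3-hour gap → hour 13); post-deploy verification (must start by hour 22). The earliest of those limits is hour 13, so the security scan must start by 13 − 4 = hour 9.
To finish by hour 30, staging deploy (duration 7) must start no later than hour 23.
The build feeds the security scan (must start by hour 9, minus 3-hour gap → hour 6); staging deploy (must start by hour 23); canary rollout (must start by hour 16). Taking the minimum, the build must finish by hour 6 and start by 6 − 1 = hour 5.

5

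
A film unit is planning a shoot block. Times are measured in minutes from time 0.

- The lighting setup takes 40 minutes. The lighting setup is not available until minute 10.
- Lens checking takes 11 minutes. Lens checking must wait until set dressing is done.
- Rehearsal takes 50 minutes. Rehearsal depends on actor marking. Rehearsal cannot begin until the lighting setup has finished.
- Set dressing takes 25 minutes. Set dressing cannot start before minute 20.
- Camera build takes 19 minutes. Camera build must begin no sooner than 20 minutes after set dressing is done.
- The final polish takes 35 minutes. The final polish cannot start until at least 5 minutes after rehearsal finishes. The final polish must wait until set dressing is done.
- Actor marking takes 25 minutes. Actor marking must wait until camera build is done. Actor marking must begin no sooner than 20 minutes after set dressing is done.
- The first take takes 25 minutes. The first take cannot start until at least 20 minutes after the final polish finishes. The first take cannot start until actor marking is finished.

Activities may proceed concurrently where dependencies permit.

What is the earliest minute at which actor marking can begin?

After its own release at minute 20, set dressing can start at minute 20 and finishes at minute 45.
Camera build waits on set dressing (finishes minute 45, plus 20-minute gap → minute 65), so it starts at minute 65 and finishes at 65 + 19 = minute 84.
Actor marking waits on camera build (finishes minute 84); set dressing (finishes minute 45, plus 20-minute gap → minute 65). The latest of these is minute 84, which is the earliest actor marking can start.

84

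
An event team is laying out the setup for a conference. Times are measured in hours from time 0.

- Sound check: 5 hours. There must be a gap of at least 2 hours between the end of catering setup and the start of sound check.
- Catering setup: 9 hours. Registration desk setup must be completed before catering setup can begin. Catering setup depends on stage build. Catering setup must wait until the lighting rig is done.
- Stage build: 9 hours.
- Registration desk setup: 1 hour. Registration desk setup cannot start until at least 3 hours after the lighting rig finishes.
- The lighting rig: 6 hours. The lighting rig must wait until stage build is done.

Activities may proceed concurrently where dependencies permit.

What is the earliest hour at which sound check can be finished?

Stage build can start immediately at hour 0; it finishes at hour 9.
After stage build (finishes hour 9), the lighting rig can start at hour 9 and finishes at hour 15.
After the lighting rig (finishes hour 15, plus 3-hour gap → hour 18), registration desk setup can start at hour 18 and finishes at hour 19.
Catering setup needs all of registration desk setup (finishes hour 19); stage build (finishes hour 9); the lighting rig (finishes hour 15). That puts its earliest start at hour 19; it finishes at 19 + 9 = hour 28.
After catering setup (finishes hour 28, plus 2-hour gap → hour 30), sound check can start at hour 30 and finishes at hour 35.

35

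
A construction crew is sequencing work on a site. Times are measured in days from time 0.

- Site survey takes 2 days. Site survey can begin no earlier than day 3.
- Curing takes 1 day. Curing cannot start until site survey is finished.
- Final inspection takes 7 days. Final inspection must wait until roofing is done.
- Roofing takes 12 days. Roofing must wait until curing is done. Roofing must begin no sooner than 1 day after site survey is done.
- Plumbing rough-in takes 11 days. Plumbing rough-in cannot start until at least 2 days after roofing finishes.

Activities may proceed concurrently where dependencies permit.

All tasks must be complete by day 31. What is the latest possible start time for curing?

Plumbing rough-in has no dependents, so it just needs to finish by day 31. Starting by 31 − 11 = day 20 achieves that.
Nothing follows final inspection; the deadline of day 31 is its only limit. It must start by 31 − 7 = day 24.
Roofing has several dependents: plumbing rough-in (must start by day 20, minus 2-day gap → day 18); final inspection (must start by day 24). The earliest of those limits is day 18, so roofing must start by 18 − 12 = day 6.
Curing must finish before roofing (must start by day 6). With a 1-day duration, curing must start by 6 − 1 = day 5.

5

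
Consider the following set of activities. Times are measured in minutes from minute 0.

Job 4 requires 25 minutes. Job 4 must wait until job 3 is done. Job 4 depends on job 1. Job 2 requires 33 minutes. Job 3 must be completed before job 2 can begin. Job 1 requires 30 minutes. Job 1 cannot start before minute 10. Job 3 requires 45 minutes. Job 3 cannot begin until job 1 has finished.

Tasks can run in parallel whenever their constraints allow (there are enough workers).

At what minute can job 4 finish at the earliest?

After its own release at minute 10, job 1 can start at minute 10 and finishes at minute 40.
After job 1 (finishes minute 40), job 3 can start at minute 40 and finishes at minute 85.
Job 4 has to wait for job 3 (finishes minute 85); job 1 (finishes minute 40). The latest of these is minute 85, so job 4 runs minute 85 to 85 + 25 = minute 110.

110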